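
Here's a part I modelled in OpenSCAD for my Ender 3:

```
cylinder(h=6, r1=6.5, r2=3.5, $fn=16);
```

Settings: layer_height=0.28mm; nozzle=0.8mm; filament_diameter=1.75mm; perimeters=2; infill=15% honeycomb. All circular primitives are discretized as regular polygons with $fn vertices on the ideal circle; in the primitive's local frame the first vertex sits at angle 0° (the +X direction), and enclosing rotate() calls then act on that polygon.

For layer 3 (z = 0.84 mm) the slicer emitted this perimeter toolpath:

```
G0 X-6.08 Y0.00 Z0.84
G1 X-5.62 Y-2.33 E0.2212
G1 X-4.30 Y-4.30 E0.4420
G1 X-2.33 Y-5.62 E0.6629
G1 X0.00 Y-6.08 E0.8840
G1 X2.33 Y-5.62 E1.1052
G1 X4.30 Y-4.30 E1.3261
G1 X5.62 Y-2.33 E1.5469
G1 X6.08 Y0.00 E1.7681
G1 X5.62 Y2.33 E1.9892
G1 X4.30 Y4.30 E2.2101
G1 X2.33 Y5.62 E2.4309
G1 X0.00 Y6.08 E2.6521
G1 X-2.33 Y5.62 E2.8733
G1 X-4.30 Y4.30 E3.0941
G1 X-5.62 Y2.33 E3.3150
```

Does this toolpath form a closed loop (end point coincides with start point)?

no

Start point (G0): (-6.08, 0.00). End point (last G1): the path does not return to the start — open.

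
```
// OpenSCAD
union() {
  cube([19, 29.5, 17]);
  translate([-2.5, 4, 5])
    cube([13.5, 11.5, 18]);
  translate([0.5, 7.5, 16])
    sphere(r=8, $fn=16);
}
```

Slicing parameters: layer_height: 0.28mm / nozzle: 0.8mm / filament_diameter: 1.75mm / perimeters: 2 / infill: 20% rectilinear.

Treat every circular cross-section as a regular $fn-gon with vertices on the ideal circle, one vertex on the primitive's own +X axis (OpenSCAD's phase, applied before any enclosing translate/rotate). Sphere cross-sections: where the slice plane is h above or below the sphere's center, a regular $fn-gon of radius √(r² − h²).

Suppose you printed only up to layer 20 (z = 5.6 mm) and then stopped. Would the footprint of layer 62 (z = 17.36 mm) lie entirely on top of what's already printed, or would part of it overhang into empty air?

Compare the two slices. At z = 5.6: the cube (footprint 19×29.5) is included at this height (area 560.50 mm²); the 13.5×11.5 cube at (-2.5, 4) contributes its full rectangle (area 155.25 mm²); the sphere at (0.5, 7.5) is absent (|z−center|=10.400 > r=8); Combining (union): the regions partially overlap — summed areas 715.75 mm² minus the doubly-counted overlap 126.50 mm² gives 589.25 mm² — area = 589.25 mm². At z = 17.36: the cube does not reach this height (z outside [0, 17]); the cube at (-2.5, 4) (footprint 13.5×11.5) is included at this height (area 155.25 mm²); the r=8 sphere at (0.5, 7.5) slices to a regular 16-gon of circumradius 7.884 (√(r²−h²) with h=1.36 from center) (area = (16/2)·7.884²·sin(360°/16) = 190.27 mm²); Merging all regions: the regions partially overlap — summed areas 345.52 mm² minus the doubly-counted overlap 107.14 mm² gives 238.38 mm² — area = 238.38 mm². Checking containment: at z = 17.36 the cross-section extends beyond the z = 5.6 cross-section by about 60.25 mm².

part overhangs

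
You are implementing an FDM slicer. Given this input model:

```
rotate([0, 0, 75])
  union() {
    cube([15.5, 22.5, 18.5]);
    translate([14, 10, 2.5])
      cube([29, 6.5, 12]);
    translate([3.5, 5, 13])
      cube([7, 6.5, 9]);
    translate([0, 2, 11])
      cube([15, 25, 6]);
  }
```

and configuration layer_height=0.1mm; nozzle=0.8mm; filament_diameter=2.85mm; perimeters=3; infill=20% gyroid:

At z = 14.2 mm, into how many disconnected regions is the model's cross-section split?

At z = 14.2 mm: the cube (footprint 15.5×22.5) is included at this height; the cube at (14, 10) is present — its section is the full 29×6.5 rectangle; the 7×6.5 cube at (3.5, 5) contributes its full rectangle; the cube at (0, 2) is present — its section is the full 15×25 rectangle; Combining (union): the regions partially overlap (shared area 362.75 mm²), so overlapping operands fuse into one piece — 1 connected region; (whole slice rotated 75° about Z — lengths, areas and connectivity unchanged). The result has 1 disconnected region.

1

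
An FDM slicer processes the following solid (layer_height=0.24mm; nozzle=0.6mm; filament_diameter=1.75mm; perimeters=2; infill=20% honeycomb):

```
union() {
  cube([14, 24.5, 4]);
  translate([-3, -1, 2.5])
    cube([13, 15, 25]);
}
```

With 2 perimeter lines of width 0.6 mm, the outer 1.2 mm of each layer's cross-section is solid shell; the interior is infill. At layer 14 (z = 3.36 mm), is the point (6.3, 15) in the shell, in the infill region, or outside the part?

At z = 3.36 mm: the cube is present — its section is the full 14×24.5 rectangle; the cube at (-3, -1) (footprint 13×15) is included at this height; Taking the union: the regions partially overlap (shared area 140.00 mm²), so overlapping operands fuse into one piece — 1 connected region. Overall, the cross-section is a single solid region. The nearest boundary edge runs (0.00, 14.00)→(0.00, 24.50); distance from the point to it = 6.30 mm. The point is inside the cross-section and 6.30 mm from the nearest boundary — more than the 1.2 mm shell width (2 × 0.6), so it's in the infill interior.

infill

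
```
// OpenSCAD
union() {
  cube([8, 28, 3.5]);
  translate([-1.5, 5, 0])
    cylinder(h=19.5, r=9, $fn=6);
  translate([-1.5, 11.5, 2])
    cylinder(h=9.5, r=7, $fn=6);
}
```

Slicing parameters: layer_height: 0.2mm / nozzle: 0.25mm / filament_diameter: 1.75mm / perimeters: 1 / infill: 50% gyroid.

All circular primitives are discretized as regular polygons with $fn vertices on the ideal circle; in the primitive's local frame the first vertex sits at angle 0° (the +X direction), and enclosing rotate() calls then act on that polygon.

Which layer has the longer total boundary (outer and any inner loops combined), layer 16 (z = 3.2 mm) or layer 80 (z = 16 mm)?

layer 16 (z = 3.2 mm)

Layer 16 (z = 3.2): the cube is present — its section is the full 8×28 rectangle (perimeter 72.00 mm); the cylinder at (-1.5, 5): section is a regular 6-gon, circumradius r=9 (perimeter = 2·6·9.000·sin(180°/6) = 54.00 mm); the r=7 cylinder at (-1.5, 11.5) contributes a regular 6-gon of circumradius 7 (perimeter = 2·6·7.000·sin(180°/6) = 42.00 mm); Merging all regions: the regions partially overlap (shared area 164.51 mm²), so the edge portions inside another operand are dropped and the merged outline is re-measured after clipping — boundary = 90.56 mm. So its perimeter = 90.56 mm. Layer 80 (z = 16): the cube does not reach this height (z outside [0, 3.5]); the r=9 cylinder at (-1.5, 5) gives a regular 6-gon of circumradius 9 (constant along its height) (perimeter = 2·6·9.000·sin(180°/6) = 54.00 mm); the cylinder at (-1.5, 11.5) is not intersected at this z (z outside [2, 11.5]); Taking the union: only the r=9 cylinder at (-1.5, 5) is present, so the union is just that shape — boundary = 54.00 mm. So its perimeter = 54.00 mm. Layer 16 is larger (90.56 vs 54.00 mm).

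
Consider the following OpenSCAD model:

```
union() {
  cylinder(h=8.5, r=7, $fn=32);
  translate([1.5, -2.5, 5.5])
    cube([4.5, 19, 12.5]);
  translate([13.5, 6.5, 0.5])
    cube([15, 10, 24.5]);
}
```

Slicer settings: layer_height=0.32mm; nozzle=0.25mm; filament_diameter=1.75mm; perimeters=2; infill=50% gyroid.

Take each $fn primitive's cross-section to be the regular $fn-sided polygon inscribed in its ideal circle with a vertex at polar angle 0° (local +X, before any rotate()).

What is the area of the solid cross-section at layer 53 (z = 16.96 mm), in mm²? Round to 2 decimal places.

235.50 mm²

At z = 16.96 mm: the cylinder does not reach this height (z outside [0, 8.5]); the cube at (1.5, -2.5) (footprint 4.5×19) is included at this height (area 85.50 mm²); the 15×10 cube at (13.5, 6.5) contributes its full rectangle (area 150.00 mm²); Taking the union: the 2 present regions are separate (no shared area or edge), so areas and boundary lengths simply add and each stays a separate island — area = 235.50 mm². Overall, the cross-section has 2 separate islands. Net area = 235.50 mm².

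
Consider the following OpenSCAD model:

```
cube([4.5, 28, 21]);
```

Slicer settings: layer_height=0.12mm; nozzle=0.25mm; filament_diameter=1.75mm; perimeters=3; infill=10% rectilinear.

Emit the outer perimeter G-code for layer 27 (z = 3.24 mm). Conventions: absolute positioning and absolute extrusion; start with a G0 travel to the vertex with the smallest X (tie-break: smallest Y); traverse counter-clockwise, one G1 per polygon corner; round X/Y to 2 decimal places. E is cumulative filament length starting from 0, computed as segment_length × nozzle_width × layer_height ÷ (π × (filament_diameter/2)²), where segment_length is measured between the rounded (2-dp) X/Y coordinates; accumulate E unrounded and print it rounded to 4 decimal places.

At z = 3.24 mm: the cube is present — its section is the full 4.5×28 rectangle. The outline is a single polygon with 4 vertices. Extrusion per mm of travel: 0.25 × 0.12 / (π × 0.875²) = 0.012473. Accumulating E over each segment gives final E = 0.8107.

G0 X0.00 Y0.00 Z3.24
G1 X4.50 Y0.00 E0.0561
G1 X4.50 Y28.00 E0.4054
G1 X0.00 Y28.00 E0.4615
G1 X0.00 Y0.00 E0.8107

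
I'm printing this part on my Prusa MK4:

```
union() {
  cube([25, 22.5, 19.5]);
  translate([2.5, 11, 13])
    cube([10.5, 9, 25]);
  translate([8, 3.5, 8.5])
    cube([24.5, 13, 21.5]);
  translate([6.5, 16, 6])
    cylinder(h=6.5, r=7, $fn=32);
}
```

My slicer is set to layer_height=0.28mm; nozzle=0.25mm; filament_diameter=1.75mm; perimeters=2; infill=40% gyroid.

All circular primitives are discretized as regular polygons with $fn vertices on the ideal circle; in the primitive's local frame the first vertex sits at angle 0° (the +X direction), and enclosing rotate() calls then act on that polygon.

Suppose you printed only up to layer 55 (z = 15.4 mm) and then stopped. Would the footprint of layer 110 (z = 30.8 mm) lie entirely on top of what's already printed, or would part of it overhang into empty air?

entirely on top

Compare the two slices. At z = 15.4: the 25×22.5 cube contributes its full rectangle (area 562.50 mm²); the 10.5×9 cube at (2.5, 11) contributes its full rectangle (area 94.50 mm²); the cube at (8, 3.5) is present — its section is the full 24.5×13 rectangle (area 318.50 mm²); the cylinder at (6.5, 16) is absent (z outside [6, 12.5]); Combining (union): the regions partially overlap — summed areas 975.50 mm² minus the doubly-counted overlap 315.50 mm² gives 660.00 mm² — area = 660.00 mm². At z = 30.8: the cube is absent (z outside [0, 19.5]); the 10.5×9 cube at (2.5, 11) contributes its full rectangle (area 94.50 mm²); the cube at (8, 3.5) is not intersected at this z (z outside [8.5, 30]); the cylinder at (6.5, 16) is absent (z outside [6, 12.5]); Combining (union): only the 10.5×9 cube at (2.5, 11) is present, so the union is just that shape — area = 94.50 mm². Checking containment: the cross-section at z = 30.8 is a subset of the cross-section at z = 15.4.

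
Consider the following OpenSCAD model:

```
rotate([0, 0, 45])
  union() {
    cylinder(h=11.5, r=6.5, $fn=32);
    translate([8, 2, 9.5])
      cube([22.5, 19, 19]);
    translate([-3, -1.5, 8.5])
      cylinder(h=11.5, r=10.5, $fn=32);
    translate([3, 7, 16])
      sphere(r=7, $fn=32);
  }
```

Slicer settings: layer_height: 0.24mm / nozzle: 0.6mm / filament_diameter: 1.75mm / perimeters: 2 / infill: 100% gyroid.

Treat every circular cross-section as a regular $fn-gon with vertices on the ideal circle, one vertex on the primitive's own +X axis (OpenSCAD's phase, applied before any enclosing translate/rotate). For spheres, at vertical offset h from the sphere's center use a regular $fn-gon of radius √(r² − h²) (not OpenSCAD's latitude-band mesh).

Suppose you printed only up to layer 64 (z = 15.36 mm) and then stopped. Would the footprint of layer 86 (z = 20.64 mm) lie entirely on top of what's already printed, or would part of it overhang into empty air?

entirely on top

Compare the two slices. At z = 15.36: the cylinder does not reach this height (z outside [0, 11.5]); the 22.5×19 cube at (8, 2) contributes its full rectangle (area 427.50 mm²); the cylinder at (-3, -1.5): section is a regular 32-gon, circumradius r=10.5 (area = (32/2)·10.500²·sin(360°/32) = 344.14 mm²); the sphere at (3, 7): section is a regular 32-gon, circumradius = √(r²−h²) = √(7²−0.64²) = 6.971 (area = (32/2)·6.971²·sin(360°/32) = 151.67 mm²); Combining (union): the regions partially overlap — summed areas 923.31 mm² minus the doubly-counted overlap 78.78 mm² gives 844.53 mm² — area = 844.53 mm²; (whole slice rotated 45° about Z — lengths, areas and connectivity unchanged). At z = 20.64: the cylinder is absent (z outside [0, 11.5]); the 22.5×19 cube at (8, 2) contributes its full rectangle (area 427.50 mm²); the cylinder at (-3, -1.5) is not intersected at this z (z outside [8.5, 20]); the r=7 sphere at (3, 7) slices to a regular 32-gon of circumradius 5.241 (√(r²−h²) with h=4.64 from center) (area = (32/2)·5.241²·sin(360°/32) = 85.75 mm²); Taking the union: the regions partially overlap — summed areas 513.25 mm² minus the doubly-counted overlap 0.46 mm² gives 512.79 mm² — area = 512.79 mm²; (rotated 45° about Z; rotation is an isometry so areas/perimeters/island counts are preserved). Checking containment: the cross-section at z = 20.64 is a subset of the cross-section at z = 15.36.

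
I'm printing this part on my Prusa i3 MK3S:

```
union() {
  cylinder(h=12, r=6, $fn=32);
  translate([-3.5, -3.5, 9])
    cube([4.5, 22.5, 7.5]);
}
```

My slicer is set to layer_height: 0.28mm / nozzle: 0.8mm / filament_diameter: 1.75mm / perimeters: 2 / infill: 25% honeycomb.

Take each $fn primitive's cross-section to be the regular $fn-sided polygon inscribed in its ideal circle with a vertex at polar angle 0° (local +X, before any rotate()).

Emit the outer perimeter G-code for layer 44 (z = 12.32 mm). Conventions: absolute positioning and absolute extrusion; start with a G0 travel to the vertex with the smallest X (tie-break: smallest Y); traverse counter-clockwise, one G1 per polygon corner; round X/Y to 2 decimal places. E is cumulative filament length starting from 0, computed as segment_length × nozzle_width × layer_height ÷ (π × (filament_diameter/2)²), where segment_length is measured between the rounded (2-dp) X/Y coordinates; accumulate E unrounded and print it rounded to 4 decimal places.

At z = 12.32 mm: the cylinder does not reach this height (z outside [0, 12]); the cube at (-3.5, -3.5) is present — its section is the full 4.5×22.5 rectangle; Combining (union): only the 4.5×22.5 cube at (-3.5, -3.5) is present, so the union is just that shape — 1 connected region. The outline is a single polygon with 4 vertices. Extrusion per mm of travel: 0.8 × 0.28 / (π × 0.875²) = 0.093128. Accumulating E over each segment gives final E = 5.0289.

G0 X-3.50 Y-3.50 Z12.32
G1 X1.00 Y-3.50 E0.4191
G1 X1.00 Y19.00 E2.5145
G1 X-3.50 Y19.00 E2.9335
G1 X-3.50 Y-3.50 E5.0289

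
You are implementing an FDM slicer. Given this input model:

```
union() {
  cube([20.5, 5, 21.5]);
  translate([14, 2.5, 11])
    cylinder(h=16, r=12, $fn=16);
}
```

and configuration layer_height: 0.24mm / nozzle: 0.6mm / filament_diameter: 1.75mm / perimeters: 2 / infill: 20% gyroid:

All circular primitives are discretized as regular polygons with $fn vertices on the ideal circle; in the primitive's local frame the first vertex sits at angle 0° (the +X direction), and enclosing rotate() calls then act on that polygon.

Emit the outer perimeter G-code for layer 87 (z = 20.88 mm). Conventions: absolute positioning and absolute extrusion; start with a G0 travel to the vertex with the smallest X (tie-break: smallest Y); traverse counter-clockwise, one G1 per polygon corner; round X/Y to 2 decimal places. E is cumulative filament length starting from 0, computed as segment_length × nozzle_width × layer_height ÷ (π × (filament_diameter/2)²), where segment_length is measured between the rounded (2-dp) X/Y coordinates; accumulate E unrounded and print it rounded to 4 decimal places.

At z = 20.88 mm: the cube (footprint 20.5×5) is included at this height; the r=12 cylinder at (14, 2.5) gives a regular 16-gon of circumradius 12 (constant along its height); Merging all regions: the regions partially overlap (shared area 91.26 mm²), so overlapping operands fuse into one piece — 1 connected region. The outline is a single polygon with 19 vertices. Extrusion per mm of travel: 0.6 × 0.24 / (π × 0.875²) = 0.059868. Accumulating E over each segment gives final E = 4.7795.

G0 X0.00 Y0.00 Z20.88
G1 X2.50 Y0.00 E0.1497
G1 X2.91 Y-2.09 E0.2772
G1 X5.51 Y-5.99 E0.5578
G1 X9.41 Y-8.59 E0.8384
G1 X14.00 Y-9.50 E1.1186
G1 X18.59 Y-8.59 E1.3987
G1 X22.49 Y-5.99 E1.6793
G1 X25.09 Y-2.09 E1.9599
G1 X26.00 Y2.50 E2.2401
G1 X25.09 Y7.09 E2.5202
G1 X22.49 Y10.99 E2.8008
G1 X18.59 Y13.59 E3.0814
G1 X14.00 Y14.50 E3.3616
G1 X9.41 Y13.59 E3.6417
G1 X5.51 Y10.99 E3.9224
G1 X2.91 Y7.09 E4.2030
G1 X2.50 Y5.00 E4.3305
G1 X0.00 Y5.00 E4.4801
G1 X0.00 Y0.00 E4.7795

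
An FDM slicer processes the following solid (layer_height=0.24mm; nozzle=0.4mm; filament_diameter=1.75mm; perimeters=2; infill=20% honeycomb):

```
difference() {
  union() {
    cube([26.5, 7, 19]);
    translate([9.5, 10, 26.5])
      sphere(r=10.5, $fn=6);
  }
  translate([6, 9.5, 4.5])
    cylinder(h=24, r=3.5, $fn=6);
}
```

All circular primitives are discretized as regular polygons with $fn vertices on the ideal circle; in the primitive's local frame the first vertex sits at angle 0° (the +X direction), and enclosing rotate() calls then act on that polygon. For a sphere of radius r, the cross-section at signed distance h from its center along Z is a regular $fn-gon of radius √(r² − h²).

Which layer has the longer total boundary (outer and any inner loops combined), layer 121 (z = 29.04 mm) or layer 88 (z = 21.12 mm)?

Layer 121 (z = 29.04): the cube is absent (z outside [0, 19]); the r=10.5 sphere at (9.5, 10) contributes a regular 6-gon of circumradius √(10.5²−2.54²) = 10.188 (perimeter = 2·6·10.188·sin(180°/6) = 61.13 mm); Combining (union): only the r=10.5 sphere at (9.5, 10) is present, so the union is just that shape — boundary = 61.13 mm; the cylinder at (6, 9.5) does not reach this height (z outside [4.5, 28.5]); After the difference (first − rest): none of the subtracted shapes is present at this height, so the result so far is unchanged — boundary = 61.13 mm. So its perimeter = 61.13 mm. Layer 88 (z = 21.12): the cube is absent (z outside [0, 19]); the sphere at (9.5, 10): section is a regular 6-gon, circumradius = √(r²−h²) = √(10.5²−5.38²) = 9.017 (perimeter = 2·6·9.017·sin(180°/6) = 54.10 mm); Taking the union: only the r=10.5 sphere at (9.5, 10) is present, so the union is just that shape — boundary = 54.10 mm; the r=3.5 cylinder at (6, 9.5) contributes a regular 6-gon of circumradius 3.5 (perimeter = 2·6·3.500·sin(180°/6) = 21.00 mm); After the difference (first − rest): starting from the result so far, the r=3.5 cylinder at (6, 9.5) lies wholly inside it (removes its full 31.83 mm² and its 21.00 mm outline becomes a hole wall) — boundary (outer + 1 inner loop) = 75.10 mm. So its perimeter = 75.10 mm. Layer 88 is larger (75.10 vs 61.13 mm).

layer 88 (z = 21.12 mm)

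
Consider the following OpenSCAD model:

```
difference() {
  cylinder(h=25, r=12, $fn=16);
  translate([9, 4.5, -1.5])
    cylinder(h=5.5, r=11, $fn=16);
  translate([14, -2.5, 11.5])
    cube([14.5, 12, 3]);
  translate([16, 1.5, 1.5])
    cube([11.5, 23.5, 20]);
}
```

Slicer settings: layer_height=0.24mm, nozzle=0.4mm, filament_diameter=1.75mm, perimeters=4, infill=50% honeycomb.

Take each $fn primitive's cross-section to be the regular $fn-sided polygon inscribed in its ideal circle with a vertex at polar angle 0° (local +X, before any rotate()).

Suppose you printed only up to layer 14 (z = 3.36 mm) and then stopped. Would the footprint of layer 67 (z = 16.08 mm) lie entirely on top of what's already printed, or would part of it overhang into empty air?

Compare the two slices. At z = 3.36: the cylinder: section is a regular 16-gon, circumradius r=12 (area = (16/2)·12.000²·sin(360°/16) = 440.85 mm²); the r=11 cylinder at (9, 4.5) gives a regular 16-gon of circumradius 11 (constant along its height) (area = (16/2)·11.000²·sin(360°/16) = 370.44 mm²); the cube at (14, -2.5) is not intersected at this z (z outside [11.5, 14.5]); the 11.5×23.5 cube at (16, 1.5) contributes its full rectangle (area 270.25 mm²); After the difference (first − rest): starting from the r=12 cylinder (440.85 mm²), the r=11 cylinder at (9, 4.5) partially overlaps it — only the 183.65 mm² overlap (of its 370.44 mm²) is removed, clipping the outline; the 11.5×23.5 cube at (16, 1.5) misses the remaining region (no effect) — area = 257.20 mm². At z = 16.08: the cylinder: section is a regular 16-gon, circumradius r=12 (area = (16/2)·12.000²·sin(360°/16) = 440.85 mm²); the cylinder at (9, 4.5) is not intersected at this z (z outside [-1.5, 4]); the cube at (14, -2.5) does not reach this height (z outside [11.5, 14.5]); the 11.5×23.5 cube at (16, 1.5) contributes its full rectangle (area 270.25 mm²); Subtracting the remaining from the first: starting from the r=12 cylinder (440.85 mm²), the 11.5×23.5 cube at (16, 1.5) misses the remaining region (no effect) — area = 440.85 mm². Checking containment: at z = 16.08 the cross-section extends beyond the z = 3.36 cross-section by about 183.65 mm².

part overhangs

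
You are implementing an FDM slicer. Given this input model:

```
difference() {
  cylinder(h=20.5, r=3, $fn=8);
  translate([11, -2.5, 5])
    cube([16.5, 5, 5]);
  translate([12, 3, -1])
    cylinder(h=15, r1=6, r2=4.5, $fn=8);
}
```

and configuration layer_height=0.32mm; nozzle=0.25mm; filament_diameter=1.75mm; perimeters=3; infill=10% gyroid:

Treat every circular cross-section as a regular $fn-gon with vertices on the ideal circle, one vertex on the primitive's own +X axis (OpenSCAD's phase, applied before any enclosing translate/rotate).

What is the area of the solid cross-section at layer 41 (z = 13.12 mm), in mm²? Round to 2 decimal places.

At z = 13.12 mm: the r=3 cylinder gives a regular 8-gon of circumradius 3 (constant along its height) (area = (8/2)·3.000²·sin(360°/8) = 25.46 mm²); the cube at (11, -2.5) does not reach this height (z outside [5, 10]); the cone at (12, 3) contributes a regular 8-gon of circumradius 4.588 (interpolated between r1=6 and r2=4.5 at t=0.941) (area = (8/2)·4.588²·sin(360°/8) = 59.54 mm²); Subtracting the remaining from the first: starting from the r=3 cylinder (25.46 mm²), the cone at (12, 3) misses the remaining region (no effect) — area = 25.46 mm². Overall, the cross-section is a single solid region. Net area = 25.46 mm².

25.46 mm²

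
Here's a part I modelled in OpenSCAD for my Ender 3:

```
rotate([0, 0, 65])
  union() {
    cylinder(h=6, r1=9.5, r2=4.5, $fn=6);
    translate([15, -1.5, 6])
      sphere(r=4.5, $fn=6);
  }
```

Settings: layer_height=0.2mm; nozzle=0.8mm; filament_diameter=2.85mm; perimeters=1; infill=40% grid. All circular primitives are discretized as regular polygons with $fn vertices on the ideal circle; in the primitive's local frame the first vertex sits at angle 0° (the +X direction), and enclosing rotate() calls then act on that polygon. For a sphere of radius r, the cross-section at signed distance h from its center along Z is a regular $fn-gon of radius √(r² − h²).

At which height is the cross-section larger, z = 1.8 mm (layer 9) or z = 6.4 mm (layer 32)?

Layer 9 (z = 1.8): the cone: at t=0.300 of its height the radius interpolates to r₁+(r₂−r₁)t = 8.000, giving a regular 6-gon of that circumradius (area = (6/2)·8.000²·sin(360°/6) = 166.28 mm²); the r=4.5 sphere at (15, -1.5) slices to a regular 6-gon of circumradius 1.616 (√(r²−h²) with h=4.2 from center) (area = (6/2)·1.616²·sin(360°/6) = 6.78 mm²); Combining (union): the 2 present regions are separate (no shared area or edge), so areas and boundary lengths simply add and each stays a separate island — area = 173.06 mm²; (whole slice rotated 65° about Z — lengths, areas and connectivity unchanged). So its area = 173.06 mm². Layer 32 (z = 6.4): the cone is not intersected at this z (z outside [0, 6]); the r=4.5 sphere at (15, -1.5) contributes a regular 6-gon of circumradius √(4.5²−0.4²) = 4.482 (area = (6/2)·4.482²·sin(360°/6) = 52.20 mm²); Combining (union): only the r=4.5 sphere at (15, -1.5) is present, so the union is just that shape — area = 52.20 mm²; (whole slice rotated 65° about Z — lengths, areas and connectivity unchanged). So its area = 52.20 mm². Layer 9 is larger (173.06 vs 52.20 mm²).

layer 9 (z = 1.8 mm)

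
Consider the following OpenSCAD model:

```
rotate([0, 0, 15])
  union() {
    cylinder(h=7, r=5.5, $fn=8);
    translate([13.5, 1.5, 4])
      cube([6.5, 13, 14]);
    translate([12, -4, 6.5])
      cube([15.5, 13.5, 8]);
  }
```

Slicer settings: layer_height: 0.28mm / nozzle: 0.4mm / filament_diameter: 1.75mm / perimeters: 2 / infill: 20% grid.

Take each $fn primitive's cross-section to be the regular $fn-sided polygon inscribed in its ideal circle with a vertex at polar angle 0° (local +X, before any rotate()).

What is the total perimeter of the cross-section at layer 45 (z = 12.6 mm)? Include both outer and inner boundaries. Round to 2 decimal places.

68.00 mm

At z = 12.6 mm: the cylinder is absent (z outside [0, 7]); the cube at (13.5, 1.5) (footprint 6.5×13) is included at this height (perimeter 39.00 mm); the cube at (12, -4) is present — its section is the full 15.5×13.5 rectangle (perimeter 58.00 mm); Taking the union: the regions partially overlap (shared area 52.00 mm²), so the edge portions inside another operand are dropped and the merged outline is re-measured after clipping — boundary = 68.00 mm; (whole slice rotated 15° about Z — lengths, areas and connectivity unchanged). Overall, the cross-section is a single solid region. Total boundary length (outer) = 68.00 mm.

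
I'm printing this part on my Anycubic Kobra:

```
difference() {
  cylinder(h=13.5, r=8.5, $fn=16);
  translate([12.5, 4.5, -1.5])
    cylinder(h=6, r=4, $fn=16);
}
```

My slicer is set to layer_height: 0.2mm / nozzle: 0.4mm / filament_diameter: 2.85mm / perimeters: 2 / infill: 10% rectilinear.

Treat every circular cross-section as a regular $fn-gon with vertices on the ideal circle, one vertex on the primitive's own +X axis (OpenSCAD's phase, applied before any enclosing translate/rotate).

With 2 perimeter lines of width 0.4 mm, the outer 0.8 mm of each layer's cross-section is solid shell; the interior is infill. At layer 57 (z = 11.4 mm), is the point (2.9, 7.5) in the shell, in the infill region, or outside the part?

At z = 11.4 mm: the r=8.5 cylinder gives a regular 16-gon of circumradius 8.5 (constant along its height); the cylinder at (12.5, 4.5) is not intersected at this z (z outside [-1.5, 4.5]); Subtracting the remaining from the first: none of the subtracted shapes is present at this height, so the r=8.5 cylinder is unchanged — 1 connected region. Overall, the cross-section is a single solid region. The nearest boundary edge runs (3.25, 7.85)→(0.00, 8.50); distance from the point to it = 0.42 mm. The point is inside the cross-section, 0.42 mm from the nearest boundary — within the 0.8 mm shell band (2 × 0.4).

shell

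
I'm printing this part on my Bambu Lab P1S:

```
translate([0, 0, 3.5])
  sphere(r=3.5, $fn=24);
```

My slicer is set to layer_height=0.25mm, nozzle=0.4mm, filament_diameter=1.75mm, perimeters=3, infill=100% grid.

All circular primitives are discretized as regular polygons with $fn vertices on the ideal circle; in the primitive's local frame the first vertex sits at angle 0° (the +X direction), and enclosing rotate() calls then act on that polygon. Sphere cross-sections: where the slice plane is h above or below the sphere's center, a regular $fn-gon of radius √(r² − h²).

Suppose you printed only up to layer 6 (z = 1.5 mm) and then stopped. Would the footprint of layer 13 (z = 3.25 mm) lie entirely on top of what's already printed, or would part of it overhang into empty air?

Compare the two slices. At z = 1.5: the r=3.5 sphere slices to a regular 24-gon of circumradius 2.872 (√(r²−h²) with h=2 from center) (area = (24/2)·2.872²·sin(360°/24) = 25.62 mm²). At z = 3.25: the sphere: section is a regular 24-gon, circumradius = √(r²−h²) = √(3.5²−0.25²) = 3.491 (area = (24/2)·3.491²·sin(360°/24) = 37.85 mm²). Checking containment: at z = 3.25 the cross-section extends beyond the z = 1.5 cross-section by about 12.23 mm².

part overhangs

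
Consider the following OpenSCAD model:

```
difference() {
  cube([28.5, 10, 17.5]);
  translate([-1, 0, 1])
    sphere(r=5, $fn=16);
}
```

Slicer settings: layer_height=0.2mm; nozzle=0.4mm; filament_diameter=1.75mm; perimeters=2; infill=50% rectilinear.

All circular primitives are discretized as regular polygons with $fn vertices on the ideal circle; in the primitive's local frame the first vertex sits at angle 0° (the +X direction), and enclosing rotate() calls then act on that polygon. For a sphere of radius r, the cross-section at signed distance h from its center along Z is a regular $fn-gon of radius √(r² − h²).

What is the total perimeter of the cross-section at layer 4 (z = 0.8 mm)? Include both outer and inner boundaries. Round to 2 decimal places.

At z = 0.8 mm: the cube is present — its section is the full 28.5×10 rectangle (perimeter 77.00 mm); the sphere at (-1, 0): section is a regular 16-gon, circumradius = √(r²−h²) = √(5²−0.2²) = 4.996 (perimeter = 2·16·4.996·sin(180°/16) = 31.19 mm); Subtracting the remaining from the first: starting from the 28.5×10 cube, the r=5 sphere at (-1, 0) partially overlaps it — only the 14.21 mm² overlap (of its 76.41 mm²) is removed, clipping the outline — boundary = 74.98 mm. Overall, the cross-section is a single solid region. Total boundary length (outer) = 74.98 mm.

74.98 mm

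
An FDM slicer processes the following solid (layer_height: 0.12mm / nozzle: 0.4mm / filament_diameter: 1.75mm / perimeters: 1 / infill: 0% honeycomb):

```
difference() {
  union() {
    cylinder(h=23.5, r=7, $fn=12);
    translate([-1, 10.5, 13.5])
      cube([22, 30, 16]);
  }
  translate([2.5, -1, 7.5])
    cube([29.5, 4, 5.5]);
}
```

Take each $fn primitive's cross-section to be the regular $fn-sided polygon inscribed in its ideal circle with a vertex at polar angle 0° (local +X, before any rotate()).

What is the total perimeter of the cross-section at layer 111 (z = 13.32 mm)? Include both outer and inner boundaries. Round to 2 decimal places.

43.48 mm

At z = 13.32 mm: the cylinder: section is a regular 12-gon, circumradius r=7 (perimeter = 2·12·7.000·sin(180°/12) = 43.48 mm); the cube at (-1, 10.5) is not intersected at this z (z outside [13.5, 29.5]); Merging all regions: only the r=7 cylinder is present, so the union is just that shape — boundary = 43.48 mm; the cube at (2.5, -1) does not reach this height (z outside [7.5, 13]); Subtracting the remaining from the first: none of the subtracted shapes is present at this height, so the result so far is unchanged — boundary = 43.48 mm. Overall, the cross-section is a single solid region. Total boundary length (outer) = 43.48 mm.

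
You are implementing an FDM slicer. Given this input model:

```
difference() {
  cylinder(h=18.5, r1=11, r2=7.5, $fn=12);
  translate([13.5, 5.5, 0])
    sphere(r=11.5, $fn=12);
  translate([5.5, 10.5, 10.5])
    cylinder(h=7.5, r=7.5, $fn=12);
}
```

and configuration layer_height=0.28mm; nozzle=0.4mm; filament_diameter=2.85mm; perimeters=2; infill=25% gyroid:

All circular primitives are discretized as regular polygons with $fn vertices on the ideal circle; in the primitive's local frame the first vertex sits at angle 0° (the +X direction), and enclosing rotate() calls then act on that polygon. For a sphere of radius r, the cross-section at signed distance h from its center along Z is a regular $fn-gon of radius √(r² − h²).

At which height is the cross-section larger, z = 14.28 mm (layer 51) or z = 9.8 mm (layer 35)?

Layer 51 (z = 14.28): the cone (r1=11→r2=7.5) has section circumradius 8.298 here — a regular 12-gon (area = (12/2)·8.298²·sin(360°/12) = 206.59 mm²); the sphere at (13.5, 5.5) is not intersected at this z (|z−center|=14.280 > r=11.5); the r=7.5 cylinder at (5.5, 10.5) contributes a regular 12-gon of circumradius 7.5 (area = (12/2)·7.500²·sin(360°/12) = 168.75 mm²); Subtracting the remaining from the first: starting from the cone (206.59 mm²), the r=7.5 cylinder at (5.5, 10.5) partially overlaps it — only the 24.40 mm² overlap (of its 168.75 mm²) is removed, clipping the outline — area = 182.19 mm². So its area = 182.19 mm². Layer 35 (z = 9.8): the cone (r1=11→r2=7.5) has section circumradius 9.146 here — a regular 12-gon (area = (12/2)·9.146²·sin(360°/12) = 250.94 mm²); the r=11.5 sphere at (13.5, 5.5) slices to a regular 12-gon of circumradius 6.017 (√(r²−h²) with h=9.8 from center) (area = (12/2)·6.017²·sin(360°/12) = 108.63 mm²); the cylinder at (5.5, 10.5) is not intersected at this z (z outside [10.5, 18]); After the difference (first − rest): starting from the cone (250.94 mm²), the r=11.5 sphere at (13.5, 5.5) partially overlaps it — only the 0.44 mm² overlap (of its 108.63 mm²) is removed, clipping the outline — area = 250.50 mm². So its area = 250.50 mm². Layer 35 is larger (250.50 vs 182.19 mm²).

layer 35 (z = 9.8 mm)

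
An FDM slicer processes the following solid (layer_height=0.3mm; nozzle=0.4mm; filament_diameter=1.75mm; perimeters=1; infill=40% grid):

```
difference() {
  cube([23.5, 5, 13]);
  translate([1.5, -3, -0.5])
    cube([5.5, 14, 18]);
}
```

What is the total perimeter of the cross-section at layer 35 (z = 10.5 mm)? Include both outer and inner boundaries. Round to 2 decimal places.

At z = 10.5 mm: the cube (footprint 23.5×5) is included at this height (perimeter 57.00 mm); the 5.5×14 cube at (1.5, -3) contributes its full rectangle (perimeter 39.00 mm); Subtracting the remaining from the first: starting from the 23.5×5 cube, the 5.5×14 cube at (1.5, -3) partially overlaps it — only the 27.50 mm² overlap (of its 77.00 mm²) is removed, clipping the outline — boundary = 56.00 mm. Overall, the cross-section has 2 separate islands. Total boundary length (outer) = 56.00 mm.

56.00 mm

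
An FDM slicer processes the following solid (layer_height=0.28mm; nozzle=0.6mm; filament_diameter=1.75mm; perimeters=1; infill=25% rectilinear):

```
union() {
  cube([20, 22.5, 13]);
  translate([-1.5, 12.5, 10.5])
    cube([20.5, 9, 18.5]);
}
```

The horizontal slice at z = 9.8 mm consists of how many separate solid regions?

At z = 9.8 mm: the cube is present — its section is the full 20×22.5 rectangle; the cube at (-1.5, 12.5) does not reach this height (z outside [10.5, 29]); Merging all regions: only the 20×22.5 cube is present, so the union is just that shape — 1 connected region. The result has 1 disconnected region.

1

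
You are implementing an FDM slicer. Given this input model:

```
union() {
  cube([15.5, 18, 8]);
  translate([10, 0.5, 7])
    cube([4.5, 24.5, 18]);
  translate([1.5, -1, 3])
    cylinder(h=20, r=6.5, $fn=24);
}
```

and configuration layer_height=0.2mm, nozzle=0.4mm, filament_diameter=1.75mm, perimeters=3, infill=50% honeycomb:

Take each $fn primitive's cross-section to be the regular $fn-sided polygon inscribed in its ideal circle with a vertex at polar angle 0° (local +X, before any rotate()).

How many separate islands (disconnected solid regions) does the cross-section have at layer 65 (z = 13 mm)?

At z = 13 mm: the cube is absent (z outside [0, 8]); the cube at (10, 0.5) (footprint 4.5×24.5) is included at this height; the cylinder at (1.5, -1): section is a regular 24-gon, circumradius r=6.5; Taking the union: the 2 present regions are separate (no shared area or edge), so areas and boundary lengths simply add and each stays a separate island — 2 connected regions. Overall, the cross-section has 2 separate islands. Island count = 2.

2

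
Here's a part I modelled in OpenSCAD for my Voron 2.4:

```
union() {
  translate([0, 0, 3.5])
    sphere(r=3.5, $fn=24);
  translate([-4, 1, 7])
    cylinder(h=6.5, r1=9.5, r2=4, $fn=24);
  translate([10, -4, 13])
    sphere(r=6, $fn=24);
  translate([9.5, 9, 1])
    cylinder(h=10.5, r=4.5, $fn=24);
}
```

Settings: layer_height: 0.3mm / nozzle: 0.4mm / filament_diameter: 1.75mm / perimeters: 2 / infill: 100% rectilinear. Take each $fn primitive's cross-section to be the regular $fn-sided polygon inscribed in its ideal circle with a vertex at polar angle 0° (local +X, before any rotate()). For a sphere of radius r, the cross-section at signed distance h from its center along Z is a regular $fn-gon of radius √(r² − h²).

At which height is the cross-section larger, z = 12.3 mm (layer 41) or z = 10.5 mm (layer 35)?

Layer 41 (z = 12.3): the sphere does not reach this height (|z−center|=8.800 > r=3.5); the cone at (-4, 1) contributes a regular 24-gon of circumradius 5.015 (interpolated between r1=9.5 and r2=4 at t=0.815) (area = (24/2)·5.015²·sin(360°/24) = 78.12 mm²); the sphere at (10, -4): section is a regular 24-gon, circumradius = √(r²−h²) = √(6²−0.7²) = 5.959 (area = (24/2)·5.959²·sin(360°/24) = 110.29 mm²); the cylinder at (9.5, 9) is not intersected at this z (z outside [1, 11.5]); Taking the union: the 2 present regions are separate (no shared area or edge), so areas and boundary lengths simply add and each stays a separate island — area = 188.41 mm². So its area = 188.41 mm². Layer 35 (z = 10.5): the sphere does not reach this height (|z−center|=7.000 > r=3.5); the cone at (-4, 1) contributes a regular 24-gon of circumradius 6.538 (interpolated between r1=9.5 and r2=4 at t=0.538) (area = (24/2)·6.538²·sin(360°/24) = 132.78 mm²); the sphere at (10, -4): section is a regular 24-gon, circumradius = √(r²−h²) = √(6²−2.5²) = 5.454 (area = (24/2)·5.454²·sin(360°/24) = 92.40 mm²); the r=4.5 cylinder at (9.5, 9) contributes a regular 24-gon of circumradius 4.5 (area = (24/2)·4.500²·sin(360°/24) = 62.89 mm²); Merging all regions: the 3 present regions are separate (no shared area or edge), so areas and boundary lengths simply add and each stays a separate island — area = 288.07 mm². So its area = 288.07 mm². Layer 35 is larger (288.07 vs 188.41 mm²).

layer 35 (z = 10.5 mm)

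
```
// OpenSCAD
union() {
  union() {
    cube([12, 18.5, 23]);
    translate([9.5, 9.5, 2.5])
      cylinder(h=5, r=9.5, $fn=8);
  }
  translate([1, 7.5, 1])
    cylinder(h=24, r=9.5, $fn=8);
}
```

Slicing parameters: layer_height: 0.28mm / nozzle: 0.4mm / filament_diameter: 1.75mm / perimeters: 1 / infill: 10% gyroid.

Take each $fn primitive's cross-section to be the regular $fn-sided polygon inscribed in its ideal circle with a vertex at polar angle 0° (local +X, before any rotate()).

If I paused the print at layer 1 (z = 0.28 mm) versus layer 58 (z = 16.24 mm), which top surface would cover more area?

layer 58 (z = 16.24 mm)

Layer 1 (z = 0.28): the cube is present — its section is the full 12×18.5 rectangle (area 222.00 mm²); the cylinder at (9.5, 9.5) is absent (z outside [2.5, 7.5]); Merging all regions: only the 12×18.5 cube is present, so the union is just that shape — area = 222.00 mm²; the cylinder at (1, 7.5) is not intersected at this z (z outside [1, 25]); Taking the union: only that combined region is present, so the union is just that shape — area = 222.00 mm². So its area = 222.00 mm². Layer 58 (z = 16.24): the cube is present — its section is the full 12×18.5 rectangle (area 222.00 mm²); the cylinder at (9.5, 9.5) is not intersected at this z (z outside [2.5, 7.5]); Taking the union: only the 12×18.5 cube is present, so the union is just that shape — area = 222.00 mm²; the r=9.5 cylinder at (1, 7.5) gives a regular 8-gon of circumradius 9.5 (constant along its height) (area = (8/2)·9.500²·sin(360°/8) = 255.27 mm²); Merging all regions: the regions partially overlap — summed areas 477.27 mm² minus the doubly-counted overlap 139.60 mm² gives 337.67 mm² — area = 337.67 mm². So its area = 337.67 mm². Layer 58 is larger (337.67 vs 222.00 mm²).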